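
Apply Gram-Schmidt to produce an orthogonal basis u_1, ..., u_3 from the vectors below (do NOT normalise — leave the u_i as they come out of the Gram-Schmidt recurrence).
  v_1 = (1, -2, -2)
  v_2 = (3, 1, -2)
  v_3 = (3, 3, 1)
Orthogonal basis:
  u_1 = (1, -2, -2)
  u_2 = (22/9, 19/9, -8/9)
  u_3 = (78/101, -52/101, 91/101)

Apply the Gram-Schmidt recurrence
  u_1 = v_1
  u_i = v_i − Σ_{j<i} ((v_i · u_j) / (u_j · u_j)) · u_j.

Step by step this gives:
  u_1 = (1, -2, -2)
  u_2 = (22/9, 19/9, -8/9)
  u_3 = (78/101, -52/101, 91/101)

Orthogonality check:
  u_2 · u_1 = 0 (should be 0)
  u_3 · u_1 = 0 (should be 0)
  u_3 · u_2 = 0 (should be 0)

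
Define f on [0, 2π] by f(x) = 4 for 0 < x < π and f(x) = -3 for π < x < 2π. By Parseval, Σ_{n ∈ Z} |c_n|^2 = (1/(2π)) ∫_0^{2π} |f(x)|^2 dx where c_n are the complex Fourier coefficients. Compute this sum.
Σ |c_n|^2 = 25/2

Parseval equates the L^2 energy of f (normalised by 1/(2π)) with the ℓ^2 sum of its Fourier coefficients: (1/(2π)) ∫_0^{2π} |f|^2 = Σ |c_n|^2.
Compute the left side: (1/(2π)) [∫_0^π 4^2 dx + ∫_π^{2π} (-3)^2 dx] = (1/(2π)) · (16π + 9π) = (16 + 9)/2 = 25/2.
So Σ_{n ∈ Z} |c_n|^2 = 25/2.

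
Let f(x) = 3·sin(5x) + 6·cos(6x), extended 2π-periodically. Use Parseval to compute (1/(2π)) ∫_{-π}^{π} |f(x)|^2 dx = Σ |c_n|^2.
Σ |c_n|^2 = 45/2

Expand |f|^2 and use orthogonality of {sin(nx), cos(mx)} on [-π, π]:
  ∫_{-π}^{π} sin(nx)^2 dx = π, ∫ cos(mx)^2 dx = π, and cross terms integrate to 0.
So ∫_{-π}^{π} f(x)^2 dx = 3^2 · π + 6^2 · π = (9 + 36)π.
Divide by 2π: (9 + 36)/2 = 45/2.
By Parseval, this equals Σ |c_n|^2.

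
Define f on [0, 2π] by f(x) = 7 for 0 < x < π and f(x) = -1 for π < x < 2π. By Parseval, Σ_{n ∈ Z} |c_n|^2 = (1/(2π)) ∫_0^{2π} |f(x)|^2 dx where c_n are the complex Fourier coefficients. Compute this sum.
Σ |c_n|^2 = 25

Parseval equates the L^2 energy of f (normalised by 1/(2π)) with the ℓ^2 sum of its Fourier coefficients: (1/(2π)) ∫_0^{2π} |f|^2 = Σ |c_n|^2.
Compute the left side: (1/(2π)) [∫_0^π 7^2 dx + ∫_π^{2π} (-1)^2 dx] = (1/(2π)) · (49π + 1π) = (49 + 1)/2 = 25.
So Σ_{n ∈ Z} |c_n|^2 = 25.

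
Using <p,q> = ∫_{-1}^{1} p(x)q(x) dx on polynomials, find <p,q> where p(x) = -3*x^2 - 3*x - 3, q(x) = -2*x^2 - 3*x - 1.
<p,q> = 102/5

Expand the product: p(x)·q(x) = 6*x^4 + 15*x^3 + 18*x^2 + 12*x + 3.
∫_{-1}^{1} of each monomial x^k gives [2/(k+1) if k even, 0 if k odd]. Integrating term-by-term (or equivalently evaluating the antiderivative F(x) = 6*x^5/5 + 15*x^4/4 + 6*x^3 + 6*x^2 + 3*x at the endpoints):
  F(1) − F(−1) = 399/20 − (-9/20) = 102/5.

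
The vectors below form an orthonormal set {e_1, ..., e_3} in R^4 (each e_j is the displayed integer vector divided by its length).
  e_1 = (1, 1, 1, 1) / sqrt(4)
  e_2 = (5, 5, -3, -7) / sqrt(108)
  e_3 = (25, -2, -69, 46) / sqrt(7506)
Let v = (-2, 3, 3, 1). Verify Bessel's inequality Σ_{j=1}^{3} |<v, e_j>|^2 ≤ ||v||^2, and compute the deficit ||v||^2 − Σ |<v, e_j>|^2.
Σ |<v, e_j>|^2 = 3793/278; ||v||^2 = 23; deficit = 2601/278

Write each e_j = u_j / sqrt(<u_j, u_j>) where u_j is the displayed integer vector. Then <v, e_j> = <v, u_j> / sqrt(<u_j, u_j>), so |<v, e_j>|^2 = <v, u_j>^2 / <u_j, u_j>.
Coefficients: <v, e_1> = 5/sqrt(4), <v, e_2> = -11/sqrt(108), <v, e_3> = -217/sqrt(7506).
Square and sum: Σ |<v, e_j>|^2 = 3793/278.
Compute ||v||^2 = v·v = 23.
Deficit = 23 − 3793/278 = 2601/278 ≥ 0, confirming Bessel's inequality. (The deficit equals ||v − Σ <v,e_j> e_j||^2, the squared distance from v to span{e_j}.)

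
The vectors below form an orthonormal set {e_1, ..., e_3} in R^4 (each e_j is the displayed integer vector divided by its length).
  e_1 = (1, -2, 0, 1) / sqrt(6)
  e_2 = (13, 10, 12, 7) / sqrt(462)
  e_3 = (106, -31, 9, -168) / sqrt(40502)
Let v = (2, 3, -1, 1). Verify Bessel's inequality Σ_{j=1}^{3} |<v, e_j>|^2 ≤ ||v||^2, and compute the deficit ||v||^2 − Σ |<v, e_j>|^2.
Σ |<v, e_j>|^2 = 1897/263; ||v||^2 = 15; deficit = 2048/263

Write each e_j = u_j / sqrt(<u_j, u_j>) where u_j is the displayed integer vector. Then <v, e_j> = <v, u_j> / sqrt(<u_j, u_j>), so |<v, e_j>|^2 = <v, u_j>^2 / <u_j, u_j>.
Coefficients: <v, e_1> = -3/sqrt(6), <v, e_2> = 51/sqrt(462), <v, e_3> = -58/sqrt(40502).
Square and sum: Σ |<v, e_j>|^2 = 1897/263.
Compute ||v||^2 = v·v = 15.
Deficit = 15 − 1897/263 = 2048/263 ≥ 0, confirming Bessel's inequality. (The deficit equals ||v − Σ <v,e_j> e_j||^2, the squared distance from v to span{e_j}.)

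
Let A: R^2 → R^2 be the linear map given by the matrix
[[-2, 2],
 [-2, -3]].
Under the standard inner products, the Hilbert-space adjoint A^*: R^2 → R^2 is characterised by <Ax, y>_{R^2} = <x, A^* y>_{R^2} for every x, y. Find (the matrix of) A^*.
A^* = A^T =
[[-2, -2],
 [2, -3]]

For real matrices with standard dot products, the defining identity <Ax, y> = <x, A^* y> gives (Ax)^T y = x^T (A^*) y, i.e. x^T A^T y = x^T (A^*) y. Since this holds for all x, y, we must have A^* = A^T. Therefore
A^* =
[[-2, -2],
 [2, -3]].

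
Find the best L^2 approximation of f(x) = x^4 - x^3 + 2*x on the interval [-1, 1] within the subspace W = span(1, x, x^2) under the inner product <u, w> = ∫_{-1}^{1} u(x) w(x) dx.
g(x) = 6*x^2/7 + 7*x/5 - 3/35

The best approximation g ∈ W is the orthogonal projection of f onto W. Writing g = a_0 + a_1 x + a_2 x^2, the coefficients solve the normal equations G · a = b where
  G_{ij} = <φ_i, φ_j> and b_i = <f, φ_i>, with φ_0 = 1, φ_1 = x, φ_2 = x^2.
G =
  [2, 0, 2/3]
  [0, 2/3, 0]
  [2/3, 0, 2/5],
b = (2/5, 14/15, 2/7).
Solving gives a_0 = -3/35, a_1 = 7/5, a_2 = 6/7, so
  g(x) = 6*x^2/7 + 7*x/5 - 3/35.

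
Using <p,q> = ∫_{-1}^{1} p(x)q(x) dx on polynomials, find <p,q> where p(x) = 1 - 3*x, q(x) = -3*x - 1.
<p,q> = 4

Expand the product: p(x)·q(x) = 9*x^2 - 1.
∫_{-1}^{1} of each monomial x^k gives [2/(k+1) if k even, 0 if k odd]. Integrating term-by-term (or equivalently evaluating the antiderivative F(x) = 3*x^3 - x at the endpoints):
  F(1) − F(−1) = 2 − (-2) = 4.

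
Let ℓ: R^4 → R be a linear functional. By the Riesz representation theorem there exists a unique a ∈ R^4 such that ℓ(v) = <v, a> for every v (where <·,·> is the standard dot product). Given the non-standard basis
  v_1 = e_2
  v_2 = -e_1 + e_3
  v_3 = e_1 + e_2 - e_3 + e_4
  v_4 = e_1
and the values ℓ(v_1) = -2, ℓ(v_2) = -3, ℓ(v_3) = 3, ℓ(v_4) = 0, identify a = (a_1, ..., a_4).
a = (0, -2, -3, 2)

Write a = (a_1, ..., a_4) in the standard basis. For each basis vector v_i, ℓ(v_i) = <v_i, a> is a linear equation in the a_j's. Collect the n equations into a matrix system V a = ℓ, where row i of V is v_i (expressed in the standard basis). Since V is invertible (lower-triangular with 1s on the diagonal, up to permutation), solve by back-substitution:
  V =
[[0, 1, 0, 0],
 [-1, 0, 1, 0],
 [1, 1, -1, 1],
 [1, 0, 0, 0]]
  V a = (-2, -3, 3, 0)
Solving gives a = (0, -2, -3, 2).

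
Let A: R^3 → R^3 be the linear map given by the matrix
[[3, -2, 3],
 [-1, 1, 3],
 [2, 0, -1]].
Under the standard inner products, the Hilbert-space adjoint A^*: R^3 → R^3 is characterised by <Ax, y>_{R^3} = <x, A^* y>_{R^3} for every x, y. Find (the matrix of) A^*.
A^* = A^T =
[[3, -1, 2],
 [-2, 1, 0],
 [3, 3, -1]]

For real matrices with standard dot products, the defining identity <Ax, y> = <x, A^* y> gives (Ax)^T y = x^T (A^*) y, i.e. x^T A^T y = x^T (A^*) y. Since this holds for all x, y, we must have A^* = A^T. Therefore
A^* =
[[3, -1, 2],
 [-2, 1, 0],
 [3, 3, -1]].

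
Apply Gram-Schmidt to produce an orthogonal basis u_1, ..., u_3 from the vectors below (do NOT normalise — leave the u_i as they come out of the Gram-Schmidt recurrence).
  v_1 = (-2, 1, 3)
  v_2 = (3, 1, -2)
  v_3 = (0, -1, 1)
Orthogonal basis:
  u_1 = (-2, 1, 3)
  u_2 = (10/7, 25/14, 5/14)
  u_3 = (2/3, -2/3, 2/3)

Apply the Gram-Schmidt recurrence
  u_1 = v_1
  u_i = v_i − Σ_{j<i} ((v_i · u_j) / (u_j · u_j)) · u_j.

Step by step this gives:
  u_1 = (-2, 1, 3)
  u_2 = (10/7, 25/14, 5/14)
  u_3 = (2/3, -2/3, 2/3)

Orthogonality check:
  u_2 · u_1 = 0 (should be 0)
  u_3 · u_1 = 0 (should be 0)
  u_3 · u_2 = 0 (should be 0)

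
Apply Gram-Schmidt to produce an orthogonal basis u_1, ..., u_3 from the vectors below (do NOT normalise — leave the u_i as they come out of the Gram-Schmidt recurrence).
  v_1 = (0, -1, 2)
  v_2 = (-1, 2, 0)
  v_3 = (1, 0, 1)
Orthogonal basis:
  u_1 = (0, -1, 2)
  u_2 = (-1, 8/5, 4/5)
  u_3 = (20/21, 10/21, 5/21)

Apply the Gram-Schmidt recurrence
  u_1 = v_1
  u_i = v_i − Σ_{j<i} ((v_i · u_j) / (u_j · u_j)) · u_j.

Step by step this gives:
  u_1 = (0, -1, 2)
  u_2 = (-1, 8/5, 4/5)
  u_3 = (20/21, 10/21, 5/21)

Orthogonality check:
  u_2 · u_1 = 0 (should be 0)
  u_3 · u_1 = 0 (should be 0)
  u_3 · u_2 = 0 (should be 0)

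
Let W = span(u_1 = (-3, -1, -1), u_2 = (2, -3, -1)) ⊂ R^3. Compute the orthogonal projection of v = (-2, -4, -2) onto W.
proj_W(v) = (-148/75, -59/15, -161/75)

Set up U = [u_1 | ... | u_2] ∈ R^(3×2). The projector onto W = col(U) is P = U (U^T U)^(-1) U^T.
Compute U^T U =
  [11, -2]
  [-2, 14],
and U^T v = (12, 10).
Solve U^T U · c = U^T v for the coefficients: c = (94/75, 67/75). The projection is proj_W(v) = U c.
Check: (v - proj_W(v)) · u_1 = 0  (should be 0).
Check: (v - proj_W(v)) · u_2 = 0  (should be 0).
Result: proj_W(v) = (-148/75, -59/15, -161/75).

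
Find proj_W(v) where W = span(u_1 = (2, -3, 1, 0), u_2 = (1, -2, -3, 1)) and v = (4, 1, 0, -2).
proj_W(v) = (25/37, -35/37, 30/37, -5/37)

Set up U = [u_1 | ... | u_2] ∈ R^(4×2). The projector onto W = col(U) is P = U (U^T U)^(-1) U^T.
Compute U^T U =
  [14, 5]
  [5, 15],
and U^T v = (5, 0).
Solve U^T U · c = U^T v for the coefficients: c = (15/37, -5/37). The projection is proj_W(v) = U c.
Check: (v - proj_W(v)) · u_1 = 0  (should be 0).
Check: (v - proj_W(v)) · u_2 = 0  (should be 0).
Result: proj_W(v) = (25/37, -35/37, 30/37, -5/37).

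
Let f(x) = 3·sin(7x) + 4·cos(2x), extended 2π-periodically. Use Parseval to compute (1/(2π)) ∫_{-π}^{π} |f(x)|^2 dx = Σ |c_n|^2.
Σ |c_n|^2 = 25/2

Expand |f|^2 and use orthogonality of {sin(nx), cos(mx)} on [-π, π]:
  ∫_{-π}^{π} sin(nx)^2 dx = π, ∫ cos(mx)^2 dx = π, and cross terms integrate to 0.
So ∫_{-π}^{π} f(x)^2 dx = 3^2 · π + 4^2 · π = (9 + 16)π.
Divide by 2π: (9 + 16)/2 = 25/2.
By Parseval, this equals Σ |c_n|^2.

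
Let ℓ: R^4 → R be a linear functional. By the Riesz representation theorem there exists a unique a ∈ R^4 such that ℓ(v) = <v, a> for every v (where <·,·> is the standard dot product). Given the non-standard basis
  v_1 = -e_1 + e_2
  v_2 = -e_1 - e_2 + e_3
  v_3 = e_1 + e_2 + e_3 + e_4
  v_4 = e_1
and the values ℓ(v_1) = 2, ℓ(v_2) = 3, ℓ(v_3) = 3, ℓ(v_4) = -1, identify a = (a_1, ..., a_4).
a = (-1, 1, 3, 0)

Write a = (a_1, ..., a_4) in the standard basis. For each basis vector v_i, ℓ(v_i) = <v_i, a> is a linear equation in the a_j's. Collect the n equations into a matrix system V a = ℓ, where row i of V is v_i (expressed in the standard basis). Since V is invertible (lower-triangular with 1s on the diagonal, up to permutation), solve by back-substitution:
  V =
[[-1, 1, 0, 0],
 [-1, -1, 1, 0],
 [1, 1, 1, 1],
 [1, 0, 0, 0]]
  V a = (2, 3, 3, -1)
Solving gives a = (-1, 1, 3, 0).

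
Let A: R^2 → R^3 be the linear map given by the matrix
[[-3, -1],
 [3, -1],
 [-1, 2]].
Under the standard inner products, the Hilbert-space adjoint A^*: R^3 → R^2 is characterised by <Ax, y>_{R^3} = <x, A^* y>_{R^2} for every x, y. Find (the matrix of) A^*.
A^* = A^T =
[[-3, 3, -1],
 [-1, -1, 2]]

For real matrices with standard dot products, the defining identity <Ax, y> = <x, A^* y> gives (Ax)^T y = x^T (A^*) y, i.e. x^T A^T y = x^T (A^*) y. Since this holds for all x, y, we must have A^* = A^T. Therefore
A^* =
[[-3, 3, -1],
 [-1, -1, 2]].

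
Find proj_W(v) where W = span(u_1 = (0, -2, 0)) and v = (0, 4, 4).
proj_W(v) = (0, 4, 0)

Set up U = [u_1 | ... | u_1] ∈ R^(3×1). The projector onto W = col(U) is P = U (U^T U)^(-1) U^T.
Compute U^T U =
  [4],
and U^T v = (-8).
Solve U^T U · c = U^T v for the coefficients: c = (-2). The projection is proj_W(v) = U c.
Check: (v - proj_W(v)) · u_1 = 0  (should be 0).
Result: proj_W(v) = (0, 4, 0).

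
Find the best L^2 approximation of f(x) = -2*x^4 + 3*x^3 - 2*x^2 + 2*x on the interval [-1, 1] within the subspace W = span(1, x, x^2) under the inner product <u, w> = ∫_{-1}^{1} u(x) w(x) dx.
g(x) = -26*x^2/7 + 19*x/5 + 6/35

The best approximation g ∈ W is the orthogonal projection of f onto W. Writing g = a_0 + a_1 x + a_2 x^2, the coefficients solve the normal equations G · a = b where
  G_{ij} = <φ_i, φ_j> and b_i = <f, φ_i>, with φ_0 = 1, φ_1 = x, φ_2 = x^2.
G =
  [2, 0, 2/3]
  [0, 2/3, 0]
  [2/3, 0, 2/5],
b = (-32/15, 38/15, -48/35).
Solving gives a_0 = 6/35, a_1 = 19/5, a_2 = -26/7, so
  g(x) = -26*x^2/7 + 19*x/5 + 6/35.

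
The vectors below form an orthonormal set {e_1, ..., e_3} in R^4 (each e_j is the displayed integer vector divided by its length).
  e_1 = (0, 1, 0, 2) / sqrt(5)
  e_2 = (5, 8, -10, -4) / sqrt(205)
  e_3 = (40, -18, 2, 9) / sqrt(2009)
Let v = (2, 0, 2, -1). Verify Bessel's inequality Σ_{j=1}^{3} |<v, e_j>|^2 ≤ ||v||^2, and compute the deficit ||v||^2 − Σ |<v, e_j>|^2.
Σ |<v, e_j>|^2 = 185/49; ||v||^2 = 9; deficit = 256/49

Write each e_j = u_j / sqrt(<u_j, u_j>) where u_j is the displayed integer vector. Then <v, e_j> = <v, u_j> / sqrt(<u_j, u_j>), so |<v, e_j>|^2 = <v, u_j>^2 / <u_j, u_j>.
Coefficients: <v, e_1> = -2/sqrt(5), <v, e_2> = -6/sqrt(205), <v, e_3> = 75/sqrt(2009).
Square and sum: Σ |<v, e_j>|^2 = 185/49.
Compute ||v||^2 = v·v = 9.
Deficit = 9 − 185/49 = 256/49 ≥ 0, confirming Bessel's inequality. (The deficit equals ||v − Σ <v,e_j> e_j||^2, the squared distance from v to span{e_j}.)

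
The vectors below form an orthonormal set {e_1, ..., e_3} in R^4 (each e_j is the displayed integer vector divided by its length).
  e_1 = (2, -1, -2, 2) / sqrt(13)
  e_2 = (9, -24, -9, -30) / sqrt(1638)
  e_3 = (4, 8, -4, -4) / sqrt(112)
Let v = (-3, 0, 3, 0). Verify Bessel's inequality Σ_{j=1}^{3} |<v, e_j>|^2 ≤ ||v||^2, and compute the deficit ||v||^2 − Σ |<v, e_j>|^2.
Σ |<v, e_j>|^2 = 18; ||v||^2 = 18; deficit = 0

Write each e_j = u_j / sqrt(<u_j, u_j>) where u_j is the displayed integer vector. Then <v, e_j> = <v, u_j> / sqrt(<u_j, u_j>), so |<v, e_j>|^2 = <v, u_j>^2 / <u_j, u_j>.
Coefficients: <v, e_1> = -12/sqrt(13), <v, e_2> = -54/sqrt(1638), <v, e_3> = -24/sqrt(112).
Square and sum: Σ |<v, e_j>|^2 = 18.
Compute ||v||^2 = v·v = 18.
Deficit = 18 − 18 = 0 ≥ 0, confirming Bessel's inequality. (The deficit equals ||v − Σ <v,e_j> e_j||^2, the squared distance from v to span{e_j}.)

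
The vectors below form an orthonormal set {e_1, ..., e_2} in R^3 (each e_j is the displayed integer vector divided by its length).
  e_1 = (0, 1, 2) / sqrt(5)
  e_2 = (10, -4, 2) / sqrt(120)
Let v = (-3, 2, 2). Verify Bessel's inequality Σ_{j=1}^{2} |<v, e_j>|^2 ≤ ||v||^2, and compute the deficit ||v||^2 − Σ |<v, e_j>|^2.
Σ |<v, e_j>|^2 = 101/6; ||v||^2 = 17; deficit = 1/6

Write each e_j = u_j / sqrt(<u_j, u_j>) where u_j is the displayed integer vector. Then <v, e_j> = <v, u_j> / sqrt(<u_j, u_j>), so |<v, e_j>|^2 = <v, u_j>^2 / <u_j, u_j>.
Coefficients: <v, e_1> = 6/sqrt(5), <v, e_2> = -34/sqrt(120).
Square and sum: Σ |<v, e_j>|^2 = 101/6.
Compute ||v||^2 = v·v = 17.
Deficit = 17 − 101/6 = 1/6 ≥ 0, confirming Bessel's inequality. (The deficit equals ||v − Σ <v,e_j> e_j||^2, the squared distance from v to span{e_j}.)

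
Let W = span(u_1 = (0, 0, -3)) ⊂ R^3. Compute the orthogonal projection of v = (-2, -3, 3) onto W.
proj_W(v) = (0, 0, 3)

Set up U = [u_1 | ... | u_1] ∈ R^(3×1). The projector onto W = col(U) is P = U (U^T U)^(-1) U^T.
Compute U^T U =
  [9],
and U^T v = (-9).
Solve U^T U · c = U^T v for the coefficients: c = (-1). The projection is proj_W(v) = U c.
Check: (v - proj_W(v)) · u_1 = 0  (should be 0).
Result: proj_W(v) = (0, 0, 3).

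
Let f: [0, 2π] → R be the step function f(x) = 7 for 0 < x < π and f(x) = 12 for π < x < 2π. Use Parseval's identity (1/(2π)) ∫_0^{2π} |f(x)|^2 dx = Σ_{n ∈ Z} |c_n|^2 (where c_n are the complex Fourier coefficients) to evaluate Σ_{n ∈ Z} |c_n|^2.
Σ |c_n|^2 = 193/2

Parseval equates the L^2 energy of f (normalised by 1/(2π)) with the ℓ^2 sum of its Fourier coefficients: (1/(2π)) ∫_0^{2π} |f|^2 = Σ |c_n|^2.
Compute the left side: (1/(2π)) [∫_0^π 7^2 dx + ∫_π^{2π} 12^2 dx] = (1/(2π)) · (49π + 144π) = (49 + 144)/2 = 193/2.
So Σ_{n ∈ Z} |c_n|^2 = 193/2.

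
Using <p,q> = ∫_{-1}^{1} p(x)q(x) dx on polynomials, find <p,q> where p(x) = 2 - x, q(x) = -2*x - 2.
<p,q> = -20/3

Expand the product: p(x)·q(x) = 2*x^2 - 2*x - 4.
∫_{-1}^{1} of each monomial x^k gives [2/(k+1) if k even, 0 if k odd]. Integrating term-by-term (or equivalently evaluating the antiderivative F(x) = 2*x^3/3 - x^2 - 4*x at the endpoints):
  F(1) − F(−1) = -13/3 − (7/3) = -20/3.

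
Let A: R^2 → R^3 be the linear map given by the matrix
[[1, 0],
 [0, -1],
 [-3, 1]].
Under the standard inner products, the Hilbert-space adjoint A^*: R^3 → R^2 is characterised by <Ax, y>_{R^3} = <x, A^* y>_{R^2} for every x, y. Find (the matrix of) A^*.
A^* = A^T =
[[1, 0, -3],
 [0, -1, 1]]

For real matrices with standard dot products, the defining identity <Ax, y> = <x, A^* y> gives (Ax)^T y = x^T (A^*) y, i.e. x^T A^T y = x^T (A^*) y. Since this holds for all x, y, we must have A^* = A^T. Therefore
A^* =
[[1, 0, -3],
 [0, -1, 1]].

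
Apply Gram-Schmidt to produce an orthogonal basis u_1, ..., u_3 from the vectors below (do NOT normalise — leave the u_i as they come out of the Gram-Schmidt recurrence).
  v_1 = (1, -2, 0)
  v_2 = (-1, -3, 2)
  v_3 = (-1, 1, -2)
Orthogonal basis:
  u_1 = (1, -2, 0)
  u_2 = (-2, -1, 2)
  u_3 = (-16/15, -8/15, -4/3)

Apply the Gram-Schmidt recurrence
  u_1 = v_1
  u_i = v_i − Σ_{j<i} ((v_i · u_j) / (u_j · u_j)) · u_j.

Step by step this gives:
  u_1 = (1, -2, 0)
  u_2 = (-2, -1, 2)
  u_3 = (-16/15, -8/15, -4/3)

Orthogonality check:
  u_2 · u_1 = 0 (should be 0)
  u_3 · u_1 = 0 (should be 0)
  u_3 · u_2 = 0 (should be 0)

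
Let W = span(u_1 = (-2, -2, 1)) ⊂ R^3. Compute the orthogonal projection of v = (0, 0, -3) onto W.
proj_W(v) = (2/3, 2/3, -1/3)

Set up U = [u_1 | ... | u_1] ∈ R^(3×1). The projector onto W = col(U) is P = U (U^T U)^(-1) U^T.
Compute U^T U =
  [9],
and U^T v = (-3).
Solve U^T U · c = U^T v for the coefficients: c = (-1/3). The projection is proj_W(v) = U c.
Check: (v - proj_W(v)) · u_1 = 0  (should be 0).
Result: proj_W(v) = (2/3, 2/3, -1/3).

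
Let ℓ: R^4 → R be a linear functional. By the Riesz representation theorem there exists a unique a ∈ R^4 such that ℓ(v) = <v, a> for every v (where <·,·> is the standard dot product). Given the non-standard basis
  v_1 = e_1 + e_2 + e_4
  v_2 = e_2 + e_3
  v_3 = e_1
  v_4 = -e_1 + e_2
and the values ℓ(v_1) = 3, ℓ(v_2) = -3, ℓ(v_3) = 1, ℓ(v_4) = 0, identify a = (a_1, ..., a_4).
a = (1, 1, -4, 1)

Write a = (a_1, ..., a_4) in the standard basis. For each basis vector v_i, ℓ(v_i) = <v_i, a> is a linear equation in the a_j's. Collect the n equations into a matrix system V a = ℓ, where row i of V is v_i (expressed in the standard basis). Since V is invertible (lower-triangular with 1s on the diagonal, up to permutation), solve by back-substitution:
  V =
[[1, 1, 0, 1],
 [0, 1, 1, 0],
 [1, 0, 0, 0],
 [-1, 1, 0, 0]]
  V a = (3, -3, 1, 0)
Solving gives a = (1, 1, -4, 1).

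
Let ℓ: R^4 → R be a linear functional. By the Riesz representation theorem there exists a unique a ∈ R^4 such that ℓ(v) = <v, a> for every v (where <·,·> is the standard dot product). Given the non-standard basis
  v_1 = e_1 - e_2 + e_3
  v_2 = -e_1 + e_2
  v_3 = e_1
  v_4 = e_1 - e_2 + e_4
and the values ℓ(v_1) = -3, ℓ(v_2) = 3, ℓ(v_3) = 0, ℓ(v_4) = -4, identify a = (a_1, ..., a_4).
a = (0, 3, 0, -1)

Write a = (a_1, ..., a_4) in the standard basis. For each basis vector v_i, ℓ(v_i) = <v_i, a> is a linear equation in the a_j's. Collect the n equations into a matrix system V a = ℓ, where row i of V is v_i (expressed in the standard basis). Since V is invertible (lower-triangular with 1s on the diagonal, up to permutation), solve by back-substitution:
  V =
[[1, -1, 1, 0],
 [-1, 1, 0, 0],
 [1, 0, 0, 0],
 [1, -1, 0, 1]]
  V a = (-3, 3, 0, -4)
Solving gives a = (0, 3, 0, -1).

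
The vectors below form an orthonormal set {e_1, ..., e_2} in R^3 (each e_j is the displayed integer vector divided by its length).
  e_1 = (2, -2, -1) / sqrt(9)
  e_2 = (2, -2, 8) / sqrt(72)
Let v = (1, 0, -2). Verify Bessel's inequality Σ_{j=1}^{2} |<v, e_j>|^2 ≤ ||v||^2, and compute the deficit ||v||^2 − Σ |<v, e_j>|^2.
Σ |<v, e_j>|^2 = 9/2; ||v||^2 = 5; deficit = 1/2

Write each e_j = u_j / sqrt(<u_j, u_j>) where u_j is the displayed integer vector. Then <v, e_j> = <v, u_j> / sqrt(<u_j, u_j>), so |<v, e_j>|^2 = <v, u_j>^2 / <u_j, u_j>.
Coefficients: <v, e_1> = 4/sqrt(9), <v, e_2> = -14/sqrt(72).
Square and sum: Σ |<v, e_j>|^2 = 9/2.
Compute ||v||^2 = v·v = 5.
Deficit = 5 − 9/2 = 1/2 ≥ 0, confirming Bessel's inequality. (The deficit equals ||v − Σ <v,e_j> e_j||^2, the squared distance from v to span{e_j}.)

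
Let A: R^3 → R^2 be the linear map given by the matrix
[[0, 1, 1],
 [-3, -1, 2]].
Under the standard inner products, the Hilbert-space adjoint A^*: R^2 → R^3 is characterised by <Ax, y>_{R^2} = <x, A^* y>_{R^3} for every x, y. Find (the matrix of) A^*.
A^* = A^T =
[[0, -3],
 [1, -1],
 [1, 2]]

For real matrices with standard dot products, the defining identity <Ax, y> = <x, A^* y> gives (Ax)^T y = x^T (A^*) y, i.e. x^T A^T y = x^T (A^*) y. Since this holds for all x, y, we must have A^* = A^T. Therefore
A^* =
[[0, -3],
 [1, -1],
 [1, 2]].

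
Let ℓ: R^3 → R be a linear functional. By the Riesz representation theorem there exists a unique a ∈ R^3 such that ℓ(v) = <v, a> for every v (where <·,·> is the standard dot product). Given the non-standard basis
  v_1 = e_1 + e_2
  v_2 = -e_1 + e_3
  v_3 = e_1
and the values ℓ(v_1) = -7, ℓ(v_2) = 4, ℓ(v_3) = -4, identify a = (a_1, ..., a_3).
a = (-4, -3, 0)

Write a = (a_1, ..., a_3) in the standard basis. For each basis vector v_i, ℓ(v_i) = <v_i, a> is a linear equation in the a_j's. Collect the n equations into a matrix system V a = ℓ, where row i of V is v_i (expressed in the standard basis). Since V is invertible (lower-triangular with 1s on the diagonal, up to permutation), solve by back-substitution:
  V =
[[1, 1, 0],
 [-1, 0, 1],
 [1, 0, 0]]
  V a = (-7, 4, -4)
Solving gives a = (-4, -3, 0).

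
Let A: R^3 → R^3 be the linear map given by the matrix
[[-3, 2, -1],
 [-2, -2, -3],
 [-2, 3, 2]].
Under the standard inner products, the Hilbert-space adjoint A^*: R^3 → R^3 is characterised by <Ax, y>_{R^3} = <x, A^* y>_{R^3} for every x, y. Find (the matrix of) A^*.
A^* = A^T =
[[-3, -2, -2],
 [2, -2, 3],
 [-1, -3, 2]]

For real matrices with standard dot products, the defining identity <Ax, y> = <x, A^* y> gives (Ax)^T y = x^T (A^*) y, i.e. x^T A^T y = x^T (A^*) y. Since this holds for all x, y, we must have A^* = A^T. Therefore
A^* =
[[-3, -2, -2],
 [2, -2, 3],
 [-1, -3, 2]].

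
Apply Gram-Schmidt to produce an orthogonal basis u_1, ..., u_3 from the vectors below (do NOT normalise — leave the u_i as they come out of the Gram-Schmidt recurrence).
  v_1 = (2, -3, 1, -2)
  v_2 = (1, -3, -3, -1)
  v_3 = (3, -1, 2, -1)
Orthogonal basis:
  u_1 = (2, -3, 1, -2)
  u_2 = (-1/9, -4/3, -32/9, 1/9)
  u_3 = (98/65, 77/130, -33/130, 32/65)

Apply the Gram-Schmidt recurrence
  u_1 = v_1
  u_i = v_i − Σ_{j<i} ((v_i · u_j) / (u_j · u_j)) · u_j.

Step by step this gives:
  u_1 = (2, -3, 1, -2)
  u_2 = (-1/9, -4/3, -32/9, 1/9)
  u_3 = (98/65, 77/130, -33/130, 32/65)

Orthogonality check:
  u_2 · u_1 = 0 (should be 0)
  u_3 · u_1 = 0 (should be 0)
  u_3 · u_2 = 0 (should be 0)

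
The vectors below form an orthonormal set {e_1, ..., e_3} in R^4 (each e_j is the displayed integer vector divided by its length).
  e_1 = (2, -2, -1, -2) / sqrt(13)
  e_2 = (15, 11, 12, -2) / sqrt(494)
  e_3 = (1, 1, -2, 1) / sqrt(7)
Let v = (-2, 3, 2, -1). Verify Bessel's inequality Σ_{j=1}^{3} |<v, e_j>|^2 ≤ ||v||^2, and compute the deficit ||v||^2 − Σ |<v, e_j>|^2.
Σ |<v, e_j>|^2 = 3107/266; ||v||^2 = 18; deficit = 1681/266

Write each e_j = u_j / sqrt(<u_j, u_j>) where u_j is the displayed integer vector. Then <v, e_j> = <v, u_j> / sqrt(<u_j, u_j>), so |<v, e_j>|^2 = <v, u_j>^2 / <u_j, u_j>.
Coefficients: <v, e_1> = -10/sqrt(13), <v, e_2> = 29/sqrt(494), <v, e_3> = -4/sqrt(7).
Square and sum: Σ |<v, e_j>|^2 = 3107/266.
Compute ||v||^2 = v·v = 18.
Deficit = 18 − 3107/266 = 1681/266 ≥ 0, confirming Bessel's inequality. (The deficit equals ||v − Σ <v,e_j> e_j||^2, the squared distance from v to span{e_j}.)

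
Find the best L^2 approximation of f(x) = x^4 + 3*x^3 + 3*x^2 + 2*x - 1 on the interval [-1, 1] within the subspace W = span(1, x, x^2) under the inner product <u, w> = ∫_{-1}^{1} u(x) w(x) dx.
g(x) = 27*x^2/7 + 19*x/5 - 38/35

The best approximation g ∈ W is the orthogonal projection of f onto W. Writing g = a_0 + a_1 x + a_2 x^2, the coefficients solve the normal equations G · a = b where
  G_{ij} = <φ_i, φ_j> and b_i = <f, φ_i>, with φ_0 = 1, φ_1 = x, φ_2 = x^2.
G =
  [2, 0, 2/3]
  [0, 2/3, 0]
  [2/3, 0, 2/5],
b = (2/5, 38/15, 86/105).
Solving gives a_0 = -38/35, a_1 = 19/5, a_2 = 27/7, so
  g(x) = 27*x^2/7 + 19*x/5 - 38/35.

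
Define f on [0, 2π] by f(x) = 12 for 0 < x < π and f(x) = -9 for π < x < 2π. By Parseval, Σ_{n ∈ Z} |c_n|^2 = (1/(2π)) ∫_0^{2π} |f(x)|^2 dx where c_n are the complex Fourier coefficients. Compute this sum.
Σ |c_n|^2 = 225/2

Parseval equates the L^2 energy of f (normalised by 1/(2π)) with the ℓ^2 sum of its Fourier coefficients: (1/(2π)) ∫_0^{2π} |f|^2 = Σ |c_n|^2.
Compute the left side: (1/(2π)) [∫_0^π 12^2 dx + ∫_π^{2π} (-9)^2 dx] = (1/(2π)) · (144π + 81π) = (144 + 81)/2 = 225/2.
So Σ_{n ∈ Z} |c_n|^2 = 225/2.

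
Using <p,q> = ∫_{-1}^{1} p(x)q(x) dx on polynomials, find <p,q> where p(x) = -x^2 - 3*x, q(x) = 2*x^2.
<p,q> = -4/5

Expand the product: p(x)·q(x) = -2*x^4 - 6*x^3.
∫_{-1}^{1} of each monomial x^k gives [2/(k+1) if k even, 0 if k odd]. Integrating term-by-term (or equivalently evaluating the antiderivative F(x) = -2*x^5/5 - 3*x^4/2 at the endpoints):
  F(1) − F(−1) = -19/10 − (-11/10) = -4/5.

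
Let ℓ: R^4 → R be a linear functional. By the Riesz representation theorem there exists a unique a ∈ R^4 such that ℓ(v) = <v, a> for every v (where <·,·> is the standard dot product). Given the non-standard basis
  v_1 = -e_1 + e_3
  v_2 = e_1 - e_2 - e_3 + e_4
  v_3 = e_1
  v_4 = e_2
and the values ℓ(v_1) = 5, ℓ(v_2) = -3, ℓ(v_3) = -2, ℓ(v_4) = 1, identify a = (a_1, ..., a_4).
a = (-2, 1, 3, 3)

Write a = (a_1, ..., a_4) in the standard basis. For each basis vector v_i, ℓ(v_i) = <v_i, a> is a linear equation in the a_j's. Collect the n equations into a matrix system V a = ℓ, where row i of V is v_i (expressed in the standard basis). Since V is invertible (lower-triangular with 1s on the diagonal, up to permutation), solve by back-substitution:
  V =
[[-1, 0, 1, 0],
 [1, -1, -1, 1],
 [1, 0, 0, 0],
 [0, 1, 0, 0]]
  V a = (5, -3, -2, 1)
Solving gives a = (-2, 1, 3, 3).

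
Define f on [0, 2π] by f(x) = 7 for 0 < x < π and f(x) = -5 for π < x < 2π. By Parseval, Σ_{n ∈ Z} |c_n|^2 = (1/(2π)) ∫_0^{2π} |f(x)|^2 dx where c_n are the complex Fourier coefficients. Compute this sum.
Σ |c_n|^2 = 37

Parseval equates the L^2 energy of f (normalised by 1/(2π)) with the ℓ^2 sum of its Fourier coefficients: (1/(2π)) ∫_0^{2π} |f|^2 = Σ |c_n|^2.
Compute the left side: (1/(2π)) [∫_0^π 7^2 dx + ∫_π^{2π} (-5)^2 dx] = (1/(2π)) · (49π + 25π) = (49 + 25)/2 = 37.
So Σ_{n ∈ Z} |c_n|^2 = 37.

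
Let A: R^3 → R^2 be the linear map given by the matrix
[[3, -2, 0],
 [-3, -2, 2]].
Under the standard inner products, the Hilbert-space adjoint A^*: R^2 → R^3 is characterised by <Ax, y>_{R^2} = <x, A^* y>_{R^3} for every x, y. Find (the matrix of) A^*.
A^* = A^T =
[[3, -3],
 [-2, -2],
 [0, 2]]

For real matrices with standard dot products, the defining identity <Ax, y> = <x, A^* y> gives (Ax)^T y = x^T (A^*) y, i.e. x^T A^T y = x^T (A^*) y. Since this holds for all x, y, we must have A^* = A^T. Therefore
A^* =
[[3, -3],
 [-2, -2],
 [0, 2]].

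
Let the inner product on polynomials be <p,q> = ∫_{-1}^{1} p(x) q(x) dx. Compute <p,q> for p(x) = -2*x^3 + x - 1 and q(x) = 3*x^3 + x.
<p,q> = -68/105

Expand the product: p(x)·q(x) = -6*x^6 + x^4 - 3*x^3 + x^2 - x.
∫_{-1}^{1} of each monomial x^k gives [2/(k+1) if k even, 0 if k odd]. Integrating term-by-term (or equivalently evaluating the antiderivative F(x) = -6*x^7/7 + x^5/5 - 3*x^4/4 + x^3/3 - x^2/2 at the endpoints):
  F(1) − F(−1) = -661/420 − (-389/420) = -68/105.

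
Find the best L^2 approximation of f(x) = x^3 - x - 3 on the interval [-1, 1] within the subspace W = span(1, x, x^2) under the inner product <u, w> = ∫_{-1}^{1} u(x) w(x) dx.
g(x) = -2*x/5 - 3

The best approximation g ∈ W is the orthogonal projection of f onto W. Writing g = a_0 + a_1 x + a_2 x^2, the coefficients solve the normal equations G · a = b where
  G_{ij} = <φ_i, φ_j> and b_i = <f, φ_i>, with φ_0 = 1, φ_1 = x, φ_2 = x^2.
G =
  [2, 0, 2/3]
  [0, 2/3, 0]
  [2/3, 0, 2/5],
b = (-6, -4/15, -2).
Solving gives a_0 = -3, a_1 = -2/5, a_2 = 0, so
  g(x) = -2*x/5 - 3.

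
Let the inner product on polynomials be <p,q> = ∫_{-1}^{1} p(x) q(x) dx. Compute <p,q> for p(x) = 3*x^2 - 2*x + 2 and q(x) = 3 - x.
<p,q> = 58/3

Expand the product: p(x)·q(x) = -3*x^3 + 11*x^2 - 8*x + 6.
∫_{-1}^{1} of each monomial x^k gives [2/(k+1) if k even, 0 if k odd]. Integrating term-by-term (or equivalently evaluating the antiderivative F(x) = -3*x^4/4 + 11*x^3/3 - 4*x^2 + 6*x at the endpoints):
  F(1) − F(−1) = 59/12 − (-173/12) = 58/3.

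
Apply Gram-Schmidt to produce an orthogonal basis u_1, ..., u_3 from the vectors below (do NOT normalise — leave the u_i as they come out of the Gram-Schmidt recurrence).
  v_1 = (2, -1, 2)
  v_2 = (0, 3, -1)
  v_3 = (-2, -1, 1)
Orthogonal basis:
  u_1 = (2, -1, 2)
  u_2 = (10/9, 22/9, 1/9)
  u_3 = (-14/13, 28/65, 84/65)

Apply the Gram-Schmidt recurrence
  u_1 = v_1
  u_i = v_i − Σ_{j<i} ((v_i · u_j) / (u_j · u_j)) · u_j.

Step by step this gives:
  u_1 = (2, -1, 2)
  u_2 = (10/9, 22/9, 1/9)
  u_3 = (-14/13, 28/65, 84/65)

Orthogonality check:
  u_2 · u_1 = 0 (should be 0)
  u_3 · u_1 = 0 (should be 0)
  u_3 · u_2 = 0 (should be 0)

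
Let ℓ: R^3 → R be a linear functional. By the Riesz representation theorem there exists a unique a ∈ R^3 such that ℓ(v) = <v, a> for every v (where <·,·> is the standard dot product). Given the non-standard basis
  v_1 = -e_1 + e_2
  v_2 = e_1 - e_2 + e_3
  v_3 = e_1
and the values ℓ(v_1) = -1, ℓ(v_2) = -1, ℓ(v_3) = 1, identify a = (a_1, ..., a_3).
a = (1, 0, -2)

Write a = (a_1, ..., a_3) in the standard basis. For each basis vector v_i, ℓ(v_i) = <v_i, a> is a linear equation in the a_j's. Collect the n equations into a matrix system V a = ℓ, where row i of V is v_i (expressed in the standard basis). Since V is invertible (lower-triangular with 1s on the diagonal, up to permutation), solve by back-substitution:
  V =
[[-1, 1, 0],
 [1, -1, 1],
 [1, 0, 0]]
  V a = (-1, -1, 1)
Solving gives a = (1, 0, -2).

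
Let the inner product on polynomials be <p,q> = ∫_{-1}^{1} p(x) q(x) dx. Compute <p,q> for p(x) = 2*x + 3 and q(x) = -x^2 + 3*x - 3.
<p,q> = -16

Expand the product: p(x)·q(x) = -2*x^3 + 3*x^2 + 3*x - 9.
∫_{-1}^{1} of each monomial x^k gives [2/(k+1) if k even, 0 if k odd]. Integrating term-by-term (or equivalently evaluating the antiderivative F(x) = -x^4/2 + x^3 + 3*x^2/2 - 9*x at the endpoints):
  F(1) − F(−1) = -7 − (9) = -16.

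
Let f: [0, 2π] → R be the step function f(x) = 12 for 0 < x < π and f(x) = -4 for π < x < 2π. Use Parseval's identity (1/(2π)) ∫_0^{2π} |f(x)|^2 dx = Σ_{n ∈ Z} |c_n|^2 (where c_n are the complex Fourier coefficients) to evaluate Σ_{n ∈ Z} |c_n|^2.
Σ |c_n|^2 = 80

Parseval equates the L^2 energy of f (normalised by 1/(2π)) with the ℓ^2 sum of its Fourier coefficients: (1/(2π)) ∫_0^{2π} |f|^2 = Σ |c_n|^2.
Compute the left side: (1/(2π)) [∫_0^π 12^2 dx + ∫_π^{2π} (-4)^2 dx] = (1/(2π)) · (144π + 16π) = (144 + 16)/2 = 80.
So Σ_{n ∈ Z} |c_n|^2 = 80.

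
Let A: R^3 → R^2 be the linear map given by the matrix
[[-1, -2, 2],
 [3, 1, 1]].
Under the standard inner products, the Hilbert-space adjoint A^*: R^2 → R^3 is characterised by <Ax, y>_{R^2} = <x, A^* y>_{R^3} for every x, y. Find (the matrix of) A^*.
A^* = A^T =
[[-1, 3],
 [-2, 1],
 [2, 1]]

For real matrices with standard dot products, the defining identity <Ax, y> = <x, A^* y> gives (Ax)^T y = x^T (A^*) y, i.e. x^T A^T y = x^T (A^*) y. Since this holds for all x, y, we must have A^* = A^T. Therefore
A^* =
[[-1, 3],
 [-2, 1],
 [2, 1]].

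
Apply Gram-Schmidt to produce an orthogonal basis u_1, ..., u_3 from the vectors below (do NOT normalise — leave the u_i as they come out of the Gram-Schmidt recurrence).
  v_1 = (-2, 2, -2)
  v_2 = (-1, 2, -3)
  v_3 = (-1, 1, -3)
Orthogonal basis:
  u_1 = (-2, 2, -2)
  u_2 = (1, 0, -1)
  u_3 = (-1/3, -2/3, -1/3)

Apply the Gram-Schmidt recurrence
  u_1 = v_1
  u_i = v_i − Σ_{j<i} ((v_i · u_j) / (u_j · u_j)) · u_j.

Step by step this gives:
  u_1 = (-2, 2, -2)
  u_2 = (1, 0, -1)
  u_3 = (-1/3, -2/3, -1/3)

Orthogonality check:
  u_2 · u_1 = 0 (should be 0)
  u_3 · u_1 = 0 (should be 0)
  u_3 · u_2 = 0 (should be 0)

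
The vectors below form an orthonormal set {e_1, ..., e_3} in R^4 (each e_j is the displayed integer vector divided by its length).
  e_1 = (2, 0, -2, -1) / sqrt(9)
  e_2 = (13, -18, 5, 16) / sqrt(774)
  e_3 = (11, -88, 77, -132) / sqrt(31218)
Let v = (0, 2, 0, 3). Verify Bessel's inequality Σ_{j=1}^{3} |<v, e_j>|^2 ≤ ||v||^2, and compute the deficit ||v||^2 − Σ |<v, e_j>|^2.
Σ |<v, e_j>|^2 = 35/3; ||v||^2 = 13; deficit = 4/3

Write each e_j = u_j / sqrt(<u_j, u_j>) where u_j is the displayed integer vector. Then <v, e_j> = <v, u_j> / sqrt(<u_j, u_j>), so |<v, e_j>|^2 = <v, u_j>^2 / <u_j, u_j>.
Coefficients: <v, e_1> = -3/sqrt(9), <v, e_2> = 12/sqrt(774), <v, e_3> = -572/sqrt(31218).
Square and sum: Σ |<v, e_j>|^2 = 35/3.
Compute ||v||^2 = v·v = 13.
Deficit = 13 − 35/3 = 4/3 ≥ 0, confirming Bessel's inequality. (The deficit equals ||v − Σ <v,e_j> e_j||^2, the squared distance from v to span{e_j}.)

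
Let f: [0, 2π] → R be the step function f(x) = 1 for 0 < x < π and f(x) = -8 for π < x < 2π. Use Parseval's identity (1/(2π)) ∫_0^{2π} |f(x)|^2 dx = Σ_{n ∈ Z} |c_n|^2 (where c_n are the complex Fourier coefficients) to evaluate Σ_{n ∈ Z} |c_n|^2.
Σ |c_n|^2 = 65/2

Parseval equates the L^2 energy of f (normalised by 1/(2π)) with the ℓ^2 sum of its Fourier coefficients: (1/(2π)) ∫_0^{2π} |f|^2 = Σ |c_n|^2.
Compute the left side: (1/(2π)) [∫_0^π 1^2 dx + ∫_π^{2π} (-8)^2 dx] = (1/(2π)) · (1π + 64π) = (1 + 64)/2 = 65/2.
So Σ_{n ∈ Z} |c_n|^2 = 65/2.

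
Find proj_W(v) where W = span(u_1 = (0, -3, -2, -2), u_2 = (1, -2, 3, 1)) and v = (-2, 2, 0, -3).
proj_W(v) = (-153/251, 360/251, -423/251, -117/251)

Set up U = [u_1 | ... | u_2] ∈ R^(4×2). The projector onto W = col(U) is P = U (U^T U)^(-1) U^T.
Compute U^T U =
  [17, -2]
  [-2, 15],
and U^T v = (0, -9).
Solve U^T U · c = U^T v for the coefficients: c = (-18/251, -153/251). The projection is proj_W(v) = U c.
Check: (v - proj_W(v)) · u_1 = 0  (should be 0).
Check: (v - proj_W(v)) · u_2 = 0  (should be 0).
Result: proj_W(v) = (-153/251, 360/251, -423/251, -117/251).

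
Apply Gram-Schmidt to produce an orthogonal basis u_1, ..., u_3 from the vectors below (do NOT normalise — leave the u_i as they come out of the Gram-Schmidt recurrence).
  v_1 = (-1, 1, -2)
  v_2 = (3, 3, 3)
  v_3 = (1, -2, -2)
Orthogonal basis:
  u_1 = (-1, 1, -2)
  u_2 = (2, 4, 1)
  u_3 = (27/14, -9/14, -9/7)

Apply the Gram-Schmidt recurrence
  u_1 = v_1
  u_i = v_i − Σ_{j<i} ((v_i · u_j) / (u_j · u_j)) · u_j.

Step by step this gives:
  u_1 = (-1, 1, -2)
  u_2 = (2, 4, 1)
  u_3 = (27/14, -9/14, -9/7)

Orthogonality check:
  u_2 · u_1 = 0 (should be 0)
  u_3 · u_1 = 0 (should be 0)
  u_3 · u_2 = 0 (should be 0)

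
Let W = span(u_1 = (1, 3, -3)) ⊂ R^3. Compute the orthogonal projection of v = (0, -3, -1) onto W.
proj_W(v) = (-6/19, -18/19, 18/19)

Set up U = [u_1 | ... | u_1] ∈ R^(3×1). The projector onto W = col(U) is P = U (U^T U)^(-1) U^T.
Compute U^T U =
  [19],
and U^T v = (-6).
Solve U^T U · c = U^T v for the coefficients: c = (-6/19). The projection is proj_W(v) = U c.
Check: (v - proj_W(v)) · u_1 = 0  (should be 0).
Result: proj_W(v) = (-6/19, -18/19, 18/19).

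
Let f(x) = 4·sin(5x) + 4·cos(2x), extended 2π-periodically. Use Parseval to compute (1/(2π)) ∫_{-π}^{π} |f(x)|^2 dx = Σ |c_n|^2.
Σ |c_n|^2 = 16

Expand |f|^2 and use orthogonality of {sin(nx), cos(mx)} on [-π, π]:
  ∫_{-π}^{π} sin(nx)^2 dx = π, ∫ cos(mx)^2 dx = π, and cross terms integrate to 0.
So ∫_{-π}^{π} f(x)^2 dx = 4^2 · π + 4^2 · π = (16 + 16)π.
Divide by 2π: (16 + 16)/2 = 16.
By Parseval, this equals Σ |c_n|^2.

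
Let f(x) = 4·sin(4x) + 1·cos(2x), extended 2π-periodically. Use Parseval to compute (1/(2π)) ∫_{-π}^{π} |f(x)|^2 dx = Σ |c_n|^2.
Σ |c_n|^2 = 17/2

Expand |f|^2 and use orthogonality of {sin(nx), cos(mx)} on [-π, π]:
  ∫_{-π}^{π} sin(nx)^2 dx = π, ∫ cos(mx)^2 dx = π, and cross terms integrate to 0.
So ∫_{-π}^{π} f(x)^2 dx = 4^2 · π + 1^2 · π = (16 + 1)π.
Divide by 2π: (16 + 1)/2 = 17/2.
By Parseval, this equals Σ |c_n|^2.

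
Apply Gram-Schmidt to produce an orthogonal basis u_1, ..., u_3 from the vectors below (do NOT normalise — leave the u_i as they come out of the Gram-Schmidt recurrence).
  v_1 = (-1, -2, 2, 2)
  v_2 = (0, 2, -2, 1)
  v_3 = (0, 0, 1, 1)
Orthogonal basis:
  u_1 = (-1, -2, 2, 2)
  u_2 = (-6/13, 14/13, -14/13, 25/13)
  u_3 = (10/27, 38/81, 43/81, 10/81)

Apply the Gram-Schmidt recurrence
  u_1 = v_1
  u_i = v_i − Σ_{j<i} ((v_i · u_j) / (u_j · u_j)) · u_j.

Step by step this gives:
  u_1 = (-1, -2, 2, 2)
  u_2 = (-6/13, 14/13, -14/13, 25/13)
  u_3 = (10/27, 38/81, 43/81, 10/81)

Orthogonality check:
  u_2 · u_1 = 0 (should be 0)
  u_3 · u_1 = 0 (should be 0)
  u_3 · u_2 = 0 (should be 0)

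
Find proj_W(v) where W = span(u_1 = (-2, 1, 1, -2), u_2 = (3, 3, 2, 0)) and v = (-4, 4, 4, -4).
proj_W(v) = (-760/219, 848/219, 248/73, -1072/219)

Set up U = [u_1 | ... | u_2] ∈ R^(4×2). The projector onto W = col(U) is P = U (U^T U)^(-1) U^T.
Compute U^T U =
  [10, -1]
  [-1, 22],
and U^T v = (24, 8).
Solve U^T U · c = U^T v for the coefficients: c = (536/219, 104/219). The projection is proj_W(v) = U c.
Check: (v - proj_W(v)) · u_1 = 0  (should be 0).
Check: (v - proj_W(v)) · u_2 = 0  (should be 0).
Result: proj_W(v) = (-760/219, 848/219, 248/73, -1072/219).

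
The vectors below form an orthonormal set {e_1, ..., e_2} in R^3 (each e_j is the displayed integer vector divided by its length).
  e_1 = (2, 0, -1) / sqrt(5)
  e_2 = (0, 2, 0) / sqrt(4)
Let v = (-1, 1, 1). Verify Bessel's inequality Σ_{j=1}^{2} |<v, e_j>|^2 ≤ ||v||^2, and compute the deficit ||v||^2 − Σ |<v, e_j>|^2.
Σ |<v, e_j>|^2 = 14/5; ||v||^2 = 3; deficit = 1/5

Write each e_j = u_j / sqrt(<u_j, u_j>) where u_j is the displayed integer vector. Then <v, e_j> = <v, u_j> / sqrt(<u_j, u_j>), so |<v, e_j>|^2 = <v, u_j>^2 / <u_j, u_j>.
Coefficients: <v, e_1> = -3/sqrt(5), <v, e_2> = 2/sqrt(4).
Square and sum: Σ |<v, e_j>|^2 = 14/5.
Compute ||v||^2 = v·v = 3.
Deficit = 3 − 14/5 = 1/5 ≥ 0, confirming Bessel's inequality. (The deficit equals ||v − Σ <v,e_j> e_j||^2, the squared distance from v to span{e_j}.)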